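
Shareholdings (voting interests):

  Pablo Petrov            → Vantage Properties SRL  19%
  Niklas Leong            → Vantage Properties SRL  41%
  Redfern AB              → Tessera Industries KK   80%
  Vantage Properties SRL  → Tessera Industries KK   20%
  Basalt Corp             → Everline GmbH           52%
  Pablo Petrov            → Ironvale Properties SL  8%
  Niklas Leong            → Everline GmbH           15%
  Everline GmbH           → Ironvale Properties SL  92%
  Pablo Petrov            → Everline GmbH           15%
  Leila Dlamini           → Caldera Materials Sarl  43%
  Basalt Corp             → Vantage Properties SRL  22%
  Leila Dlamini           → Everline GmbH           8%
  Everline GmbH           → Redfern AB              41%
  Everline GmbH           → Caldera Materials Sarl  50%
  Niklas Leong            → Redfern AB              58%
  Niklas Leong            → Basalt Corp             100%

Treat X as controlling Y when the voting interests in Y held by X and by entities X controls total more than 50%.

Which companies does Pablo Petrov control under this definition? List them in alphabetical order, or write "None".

Pablo's largest direct stake is 19% in Vantage, which does not meet the threshold.

None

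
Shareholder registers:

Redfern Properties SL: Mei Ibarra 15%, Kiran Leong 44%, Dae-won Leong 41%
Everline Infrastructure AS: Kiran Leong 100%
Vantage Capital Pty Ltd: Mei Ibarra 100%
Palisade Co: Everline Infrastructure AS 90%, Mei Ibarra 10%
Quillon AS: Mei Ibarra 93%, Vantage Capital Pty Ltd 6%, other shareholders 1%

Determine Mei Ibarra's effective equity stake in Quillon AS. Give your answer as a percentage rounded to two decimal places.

99.00%

Mei reaches Quillon along 2 paths.
Direct stake: 93% = 93%.
Via Vantage: 100% × 6% = 6%.
Total: 93% + 6% = 99%.
Rounded: 99.00%.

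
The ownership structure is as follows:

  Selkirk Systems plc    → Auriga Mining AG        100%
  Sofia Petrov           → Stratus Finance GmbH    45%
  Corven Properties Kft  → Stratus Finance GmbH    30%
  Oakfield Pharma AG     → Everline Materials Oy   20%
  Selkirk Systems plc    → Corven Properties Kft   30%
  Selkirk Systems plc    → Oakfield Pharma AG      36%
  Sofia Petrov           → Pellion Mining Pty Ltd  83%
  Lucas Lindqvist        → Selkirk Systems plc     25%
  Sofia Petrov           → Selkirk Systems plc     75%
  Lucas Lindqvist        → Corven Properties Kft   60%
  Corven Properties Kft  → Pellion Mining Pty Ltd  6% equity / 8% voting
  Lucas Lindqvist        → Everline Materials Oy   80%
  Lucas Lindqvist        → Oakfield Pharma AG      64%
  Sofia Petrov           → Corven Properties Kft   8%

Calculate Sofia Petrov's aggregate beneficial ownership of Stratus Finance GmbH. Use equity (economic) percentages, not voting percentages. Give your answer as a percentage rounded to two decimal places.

Sofia reaches Stratus along 3 paths.
Via Corven: 8% × 30% = 2.4%.
Via Selkirk → Corven: 75% × 30% × 30% = 6.75%.
Direct stake: 45% = 45%.
Total: 2.4% + 6.75% + 45% = 54.15%.

54.15%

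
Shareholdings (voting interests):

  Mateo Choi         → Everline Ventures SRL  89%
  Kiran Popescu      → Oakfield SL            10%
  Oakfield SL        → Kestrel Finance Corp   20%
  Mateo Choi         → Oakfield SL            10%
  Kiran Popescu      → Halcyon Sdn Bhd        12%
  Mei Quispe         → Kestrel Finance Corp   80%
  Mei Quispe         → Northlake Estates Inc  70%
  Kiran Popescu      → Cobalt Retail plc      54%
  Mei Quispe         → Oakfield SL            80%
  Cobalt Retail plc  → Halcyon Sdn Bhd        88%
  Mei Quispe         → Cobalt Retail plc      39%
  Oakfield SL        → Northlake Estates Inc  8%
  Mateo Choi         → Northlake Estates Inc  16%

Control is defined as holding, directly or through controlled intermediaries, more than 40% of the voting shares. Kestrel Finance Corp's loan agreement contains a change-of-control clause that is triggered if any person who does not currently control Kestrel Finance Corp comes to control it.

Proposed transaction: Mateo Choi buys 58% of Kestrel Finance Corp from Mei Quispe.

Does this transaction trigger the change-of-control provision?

The purchase adds only to Mateo's holdings (Mei's stake shrinks), so Mateo is the only person who could newly come to control Kestrel.
Mateo holds 89% of Everline, so Mateo controls Everline.
Neither Mateo nor any entity Mateo controls holds any voting interest in Kestrel.
So before the transaction, Mateo does not control Kestrel.
After the purchase, Mateo holds 58% of Kestrel directly, and Mei's stake falls to 22%.
Mateo holds 58% of Kestrel, so Mateo controls Kestrel.
Mateo did not control Kestrel before and does after, so the clause is triggered.

Yes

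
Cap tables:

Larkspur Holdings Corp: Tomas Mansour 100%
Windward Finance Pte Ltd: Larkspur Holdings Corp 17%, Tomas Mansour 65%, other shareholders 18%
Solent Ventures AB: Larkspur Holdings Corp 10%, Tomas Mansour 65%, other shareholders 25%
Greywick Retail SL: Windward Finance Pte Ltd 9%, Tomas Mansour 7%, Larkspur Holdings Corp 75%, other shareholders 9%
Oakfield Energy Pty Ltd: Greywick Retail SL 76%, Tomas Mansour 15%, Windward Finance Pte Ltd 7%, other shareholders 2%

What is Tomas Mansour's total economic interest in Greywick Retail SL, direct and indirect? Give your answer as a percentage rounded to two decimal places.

Tomas reaches Greywick along 4 paths.
Via Larkspur → Windward: 100% × 17% × 9% = 1.53%.
Via Windward: 65% × 9% = 5.85%.
Direct stake: 7% = 7%.
Via Larkspur: 100% × 75% = 75%.
Total: 1.53% + 5.85% + 7% + 75% = 89.38%.

89.38%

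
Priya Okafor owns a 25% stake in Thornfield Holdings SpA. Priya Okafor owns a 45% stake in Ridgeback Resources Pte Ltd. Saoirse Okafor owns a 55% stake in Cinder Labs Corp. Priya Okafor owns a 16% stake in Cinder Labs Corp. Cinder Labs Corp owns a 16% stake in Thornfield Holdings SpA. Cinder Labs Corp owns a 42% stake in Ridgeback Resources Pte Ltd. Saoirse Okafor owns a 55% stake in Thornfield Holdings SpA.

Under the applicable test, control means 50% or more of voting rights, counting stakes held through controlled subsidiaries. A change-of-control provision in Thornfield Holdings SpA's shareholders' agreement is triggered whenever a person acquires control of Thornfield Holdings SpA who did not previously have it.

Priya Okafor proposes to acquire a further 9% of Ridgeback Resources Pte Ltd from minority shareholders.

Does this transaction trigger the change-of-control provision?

The purchase changes only Priya's holdings, so Priya is the only person who could newly come to control Thornfield.
Priya's largest direct stake is 45% in Ridgeback, which does not meet the threshold, so Priya controls no company.
In Thornfield, Priya's side holds only 25%, not ≥ 50%.
So before the transaction, Priya does not control Thornfield.
After the purchase, Priya's direct stake in Ridgeback rises to 45% + 9% = 54%.
Priya holds 54% of Ridgeback, so Priya controls Ridgeback.
After the transaction, Priya's side holds 25% of Thornfield, not ≥ 50%, so Priya still does not control Thornfield.
No new person acquires control, so the clause is not triggered.

No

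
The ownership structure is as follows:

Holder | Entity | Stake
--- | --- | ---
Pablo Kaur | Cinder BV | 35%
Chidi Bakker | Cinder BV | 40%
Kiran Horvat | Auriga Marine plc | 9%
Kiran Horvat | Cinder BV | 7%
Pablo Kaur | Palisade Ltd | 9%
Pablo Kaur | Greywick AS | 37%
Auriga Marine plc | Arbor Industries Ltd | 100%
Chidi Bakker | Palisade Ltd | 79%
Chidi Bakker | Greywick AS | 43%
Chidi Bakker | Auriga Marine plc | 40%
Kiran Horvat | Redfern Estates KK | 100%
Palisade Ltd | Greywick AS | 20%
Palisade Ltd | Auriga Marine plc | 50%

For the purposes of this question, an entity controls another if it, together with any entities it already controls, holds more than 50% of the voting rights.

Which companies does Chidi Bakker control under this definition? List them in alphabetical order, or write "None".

Chidi holds 79% of Palisade, so Chidi controls Palisade.
Palisade and Chidi together hold 20% + 43% = 63% of Greywick, so Chidi controls Greywick.
Palisade and Chidi together hold 50% + 40% = 90% of Auriga, so Chidi controls Auriga.
Auriga holds 100% of Arbor, so Chidi controls Arbor.
No other company's threshold is met.

Arbor Industries Ltd, Auriga Marine plc, Greywick AS, Palisade Ltd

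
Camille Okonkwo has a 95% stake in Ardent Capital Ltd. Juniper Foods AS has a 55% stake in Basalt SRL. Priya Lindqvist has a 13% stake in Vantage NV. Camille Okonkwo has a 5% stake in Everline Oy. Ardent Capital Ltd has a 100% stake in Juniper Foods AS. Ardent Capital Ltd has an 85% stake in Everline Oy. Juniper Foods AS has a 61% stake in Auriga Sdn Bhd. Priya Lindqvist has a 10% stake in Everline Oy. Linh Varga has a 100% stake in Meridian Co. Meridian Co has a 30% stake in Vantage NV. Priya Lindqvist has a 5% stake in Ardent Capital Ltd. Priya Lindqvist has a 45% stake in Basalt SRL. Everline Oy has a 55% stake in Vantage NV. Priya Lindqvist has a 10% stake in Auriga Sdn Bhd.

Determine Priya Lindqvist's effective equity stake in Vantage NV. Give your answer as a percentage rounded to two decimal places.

20.84%

Priya reaches Vantage along 3 paths.
Direct stake: 13% = 13%.
Via Ardent → Everline: 5% × 85% × 55% = 2.3375%.
Via Everline: 10% × 55% = 5.5%.
Total: 13% + 2.3375% + 5.5% = 20.8375%.
Rounded: 20.84%.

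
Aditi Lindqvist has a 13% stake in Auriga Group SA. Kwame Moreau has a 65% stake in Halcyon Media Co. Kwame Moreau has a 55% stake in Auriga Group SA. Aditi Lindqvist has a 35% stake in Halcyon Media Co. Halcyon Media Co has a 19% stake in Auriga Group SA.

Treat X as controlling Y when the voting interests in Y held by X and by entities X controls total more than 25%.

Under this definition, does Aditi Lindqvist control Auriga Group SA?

Yes

Aditi holds 35% of Halcyon, so Aditi controls Halcyon.
Halcyon and Aditi together hold 19% + 13% = 32% of Auriga, so Aditi controls Auriga.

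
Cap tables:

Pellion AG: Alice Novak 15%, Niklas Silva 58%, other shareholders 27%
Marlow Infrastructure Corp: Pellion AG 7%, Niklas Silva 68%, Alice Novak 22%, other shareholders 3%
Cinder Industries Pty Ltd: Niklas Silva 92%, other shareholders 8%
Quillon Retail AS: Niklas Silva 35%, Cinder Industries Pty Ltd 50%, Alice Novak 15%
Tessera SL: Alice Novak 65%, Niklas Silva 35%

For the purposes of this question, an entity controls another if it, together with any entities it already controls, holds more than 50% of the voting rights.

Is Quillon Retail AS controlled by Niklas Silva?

Niklas holds 92% of Cinder, so Niklas controls Cinder.
Niklas and Cinder together hold 35% + 50% = 85% of Quillon, so Niklas controls Quillon.

Yes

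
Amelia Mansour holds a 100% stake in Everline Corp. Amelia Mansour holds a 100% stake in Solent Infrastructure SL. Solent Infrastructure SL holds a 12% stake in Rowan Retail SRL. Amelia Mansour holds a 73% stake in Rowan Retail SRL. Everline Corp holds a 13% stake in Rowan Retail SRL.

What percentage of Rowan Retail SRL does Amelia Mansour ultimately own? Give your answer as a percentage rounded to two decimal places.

98.00%

Amelia reaches Rowan along 3 paths.
Direct stake: 73% = 73%.
Via Everline: 100% × 13% = 13%.
Via Solent: 100% × 12% = 12%.
Total: 73% + 13% + 12% = 98%.
Rounded: 98.00%.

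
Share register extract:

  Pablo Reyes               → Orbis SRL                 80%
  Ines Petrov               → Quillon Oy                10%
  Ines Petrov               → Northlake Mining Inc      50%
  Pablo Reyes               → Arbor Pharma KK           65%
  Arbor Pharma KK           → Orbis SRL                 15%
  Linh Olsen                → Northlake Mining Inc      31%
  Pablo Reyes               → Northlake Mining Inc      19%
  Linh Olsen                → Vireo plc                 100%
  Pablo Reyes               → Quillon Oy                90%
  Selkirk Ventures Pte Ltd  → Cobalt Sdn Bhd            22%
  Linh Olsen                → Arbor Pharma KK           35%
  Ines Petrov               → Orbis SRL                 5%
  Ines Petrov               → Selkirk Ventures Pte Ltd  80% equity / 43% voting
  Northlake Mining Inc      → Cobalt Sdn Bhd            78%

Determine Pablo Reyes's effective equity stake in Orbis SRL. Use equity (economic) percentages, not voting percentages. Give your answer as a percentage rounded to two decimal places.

89.75%

Pablo reaches Orbis along 2 paths.
Via Arbor: 65% × 15% = 9.75%.
Direct stake: 80% = 80%.
Total: 9.75% + 80% = 89.75%.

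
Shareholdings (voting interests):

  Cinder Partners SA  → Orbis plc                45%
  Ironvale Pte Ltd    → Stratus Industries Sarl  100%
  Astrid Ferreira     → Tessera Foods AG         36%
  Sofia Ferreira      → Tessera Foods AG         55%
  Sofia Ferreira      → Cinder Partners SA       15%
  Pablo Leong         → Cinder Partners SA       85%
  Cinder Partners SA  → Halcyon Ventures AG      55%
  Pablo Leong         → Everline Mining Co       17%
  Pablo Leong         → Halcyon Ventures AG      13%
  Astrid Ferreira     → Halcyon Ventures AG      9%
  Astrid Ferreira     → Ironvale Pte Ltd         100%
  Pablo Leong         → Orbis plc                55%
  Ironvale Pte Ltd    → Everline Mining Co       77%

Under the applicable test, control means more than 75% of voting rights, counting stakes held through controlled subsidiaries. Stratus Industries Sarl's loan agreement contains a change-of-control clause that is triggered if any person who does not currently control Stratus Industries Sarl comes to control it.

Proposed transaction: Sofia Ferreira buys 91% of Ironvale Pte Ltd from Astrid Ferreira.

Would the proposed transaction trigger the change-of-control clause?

Yes

The purchase adds only to Sofia's holdings (Astrid's stake shrinks), so Sofia is the only person who could newly come to control Stratus.
Sofia's largest direct stake is 55% in Tessera, which does not meet the threshold, so Sofia controls no company.
Neither Sofia nor any entity Sofia controls holds any voting interest in Stratus.
So before the transaction, Sofia does not control Stratus.
After the purchase, Sofia holds 91% of Ironvale directly, and Astrid's stake falls to 9%.
Sofia holds 91% of Ironvale, so Sofia controls Ironvale.
Ironvale holds 100% of Stratus, so Sofia controls Stratus.
Sofia did not control Stratus before and does after, so the clause is triggered.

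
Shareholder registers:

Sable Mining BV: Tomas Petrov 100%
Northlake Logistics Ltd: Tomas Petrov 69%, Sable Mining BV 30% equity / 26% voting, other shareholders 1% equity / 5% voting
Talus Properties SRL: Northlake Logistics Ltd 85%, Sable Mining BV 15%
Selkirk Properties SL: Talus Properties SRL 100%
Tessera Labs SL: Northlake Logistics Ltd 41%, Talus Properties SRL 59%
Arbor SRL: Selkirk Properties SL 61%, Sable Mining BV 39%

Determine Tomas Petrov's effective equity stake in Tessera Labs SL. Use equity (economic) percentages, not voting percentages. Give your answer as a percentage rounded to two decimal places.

99.09%

Tomas reaches Tessera along 5 paths.
Via Northlake: 69% × 41% = 28.29%.
Via Sable → Northlake: 100% × 30% × 41% = 12.3%.
Via Northlake → Talus: 69% × 85% × 59% = 34.6035%.
Via Sable → Northlake → Talus: 100% × 30% × 85% × 59% = 15.045%.
Via Sable → Talus: 100% × 15% × 59% = 8.85%.
Total: 28.29% + 12.3% + 34.6035% + 15.045% + 8.85% = 99.0885%.
Rounded: 99.09%.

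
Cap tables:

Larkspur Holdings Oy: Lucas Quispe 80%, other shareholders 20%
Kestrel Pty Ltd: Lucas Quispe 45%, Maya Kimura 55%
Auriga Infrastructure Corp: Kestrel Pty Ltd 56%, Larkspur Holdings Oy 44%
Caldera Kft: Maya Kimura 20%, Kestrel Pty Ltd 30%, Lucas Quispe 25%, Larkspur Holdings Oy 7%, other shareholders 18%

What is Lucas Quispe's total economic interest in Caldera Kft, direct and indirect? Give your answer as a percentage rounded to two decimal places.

Lucas reaches Caldera along 3 paths.
Via Kestrel: 45% × 30% = 13.5%.
Direct stake: 25% = 25%.
Via Larkspur: 80% × 7% = 5.6%.
Total: 13.5% + 25% + 5.6% = 44.1%.
Rounded: 44.10%.

44.10%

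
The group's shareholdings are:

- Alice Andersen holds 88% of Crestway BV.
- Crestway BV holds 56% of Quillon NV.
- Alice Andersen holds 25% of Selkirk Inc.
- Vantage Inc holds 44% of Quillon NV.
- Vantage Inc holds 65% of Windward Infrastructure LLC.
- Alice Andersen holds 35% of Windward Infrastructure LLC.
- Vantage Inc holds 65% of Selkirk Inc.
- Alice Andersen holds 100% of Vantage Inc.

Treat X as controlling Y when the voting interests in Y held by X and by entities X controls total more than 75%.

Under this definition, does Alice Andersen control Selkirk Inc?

Yes

Alice holds 100% of Vantage, so Alice controls Vantage.
Alice and Vantage together hold 25% + 65% = 90% of Selkirk, so Alice controls Selkirk.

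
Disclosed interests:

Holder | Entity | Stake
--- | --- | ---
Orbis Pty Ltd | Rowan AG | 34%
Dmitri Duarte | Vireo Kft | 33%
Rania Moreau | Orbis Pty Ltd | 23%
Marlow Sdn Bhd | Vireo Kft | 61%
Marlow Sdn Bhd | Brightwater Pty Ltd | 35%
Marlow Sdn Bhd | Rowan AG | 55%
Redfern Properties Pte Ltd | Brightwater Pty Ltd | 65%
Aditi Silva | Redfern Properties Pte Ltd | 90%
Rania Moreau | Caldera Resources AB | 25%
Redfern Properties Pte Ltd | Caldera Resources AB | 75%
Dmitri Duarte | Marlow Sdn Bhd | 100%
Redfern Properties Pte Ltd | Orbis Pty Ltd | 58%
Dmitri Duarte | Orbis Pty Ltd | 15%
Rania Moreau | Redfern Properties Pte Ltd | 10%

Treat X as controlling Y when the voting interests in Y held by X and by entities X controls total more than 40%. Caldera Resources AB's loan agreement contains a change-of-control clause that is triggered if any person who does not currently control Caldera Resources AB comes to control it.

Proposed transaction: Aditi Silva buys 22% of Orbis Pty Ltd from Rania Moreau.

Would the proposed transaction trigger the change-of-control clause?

No

The purchase adds only to Aditi's holdings (Rania's stake shrinks), so Aditi is the only person who could newly come to control Caldera.
Aditi holds 90% of Redfern, so Aditi controls Redfern.
Redfern holds 75% of Caldera, so Aditi controls Caldera.
So Aditi already controls Caldera before the transaction.
After the purchase, Aditi holds 22% of Orbis directly, and Rania's stake falls to 1%.
Aditi controlled Caldera already, so this is not a new person acquiring control; every other person's position is unchanged or reduced.
No new person acquires control, so the clause is not triggered.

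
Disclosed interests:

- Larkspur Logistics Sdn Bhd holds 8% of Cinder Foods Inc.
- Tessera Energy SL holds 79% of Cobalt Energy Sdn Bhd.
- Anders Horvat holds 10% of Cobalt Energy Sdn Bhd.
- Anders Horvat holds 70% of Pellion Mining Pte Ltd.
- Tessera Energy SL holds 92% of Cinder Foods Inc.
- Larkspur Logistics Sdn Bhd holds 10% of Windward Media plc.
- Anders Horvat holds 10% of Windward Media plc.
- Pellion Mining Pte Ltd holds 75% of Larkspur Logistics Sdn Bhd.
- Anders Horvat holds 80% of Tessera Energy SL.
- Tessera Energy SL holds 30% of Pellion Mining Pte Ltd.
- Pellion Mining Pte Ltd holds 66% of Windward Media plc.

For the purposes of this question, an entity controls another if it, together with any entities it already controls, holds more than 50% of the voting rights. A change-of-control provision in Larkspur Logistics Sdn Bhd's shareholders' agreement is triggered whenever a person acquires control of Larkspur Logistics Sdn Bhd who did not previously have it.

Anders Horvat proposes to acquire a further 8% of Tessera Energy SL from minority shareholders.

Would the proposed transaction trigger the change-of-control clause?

The purchase changes only Anders's holdings, so Anders is the only person who could newly come to control Larkspur.
Anders holds 80% of Tessera, so Anders controls Tessera.
Anders and Tessera together hold 70% + 30% = 100% of Pellion, so Anders controls Pellion.
Pellion holds 75% of Larkspur, so Anders controls Larkspur.
So Anders already controls Larkspur before the transaction.
After the purchase, Anders's direct stake in Tessera rises to 80% + 8% = 88%.
Anders controlled Larkspur already, so this is not a new person acquiring control; every other person's position is unchanged or reduced.
No new person acquires control, so the clause is not triggered.

No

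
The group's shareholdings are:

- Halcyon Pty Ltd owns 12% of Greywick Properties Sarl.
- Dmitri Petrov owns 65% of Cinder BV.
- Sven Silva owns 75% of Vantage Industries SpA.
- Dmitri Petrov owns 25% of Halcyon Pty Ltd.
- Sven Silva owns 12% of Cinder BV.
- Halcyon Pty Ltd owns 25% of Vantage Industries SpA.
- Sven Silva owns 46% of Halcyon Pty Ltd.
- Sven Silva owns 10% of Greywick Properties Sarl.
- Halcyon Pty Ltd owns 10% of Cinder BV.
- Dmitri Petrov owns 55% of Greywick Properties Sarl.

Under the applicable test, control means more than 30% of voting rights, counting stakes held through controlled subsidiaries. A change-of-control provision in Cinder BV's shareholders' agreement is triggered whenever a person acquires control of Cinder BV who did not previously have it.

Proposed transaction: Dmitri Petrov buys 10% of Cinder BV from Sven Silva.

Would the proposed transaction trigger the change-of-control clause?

No

The purchase adds only to Dmitri's holdings (Sven's stake shrinks), so Dmitri is the only person who could newly come to control Cinder.
Dmitri holds 65% of Cinder, so Dmitri controls Cinder.
So Dmitri already controls Cinder before the transaction.
After the purchase, Dmitri's direct stake in Cinder rises to 65% + 10% = 75%, and Sven's stake falls to 2%.
Dmitri controlled Cinder already, so this is not a new person acquiring control; every other person's position is unchanged or reduced.
No new person acquires control, so the clause is not triggered.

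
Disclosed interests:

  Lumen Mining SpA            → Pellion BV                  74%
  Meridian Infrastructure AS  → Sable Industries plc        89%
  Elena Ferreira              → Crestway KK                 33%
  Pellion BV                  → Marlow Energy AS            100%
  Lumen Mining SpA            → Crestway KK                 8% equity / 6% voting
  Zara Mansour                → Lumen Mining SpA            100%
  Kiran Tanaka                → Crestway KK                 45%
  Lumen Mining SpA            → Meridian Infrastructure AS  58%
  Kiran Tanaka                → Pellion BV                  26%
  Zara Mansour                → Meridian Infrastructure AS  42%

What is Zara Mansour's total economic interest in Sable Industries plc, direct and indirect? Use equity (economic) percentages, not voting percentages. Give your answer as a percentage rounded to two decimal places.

89.00%

Zara reaches Sable along 2 paths.
Via Meridian: 42% × 89% = 37.38%.
Via Lumen → Meridian: 100% × 58% × 89% = 51.62%.
Total: 37.38% + 51.62% = 89%.
Rounded: 89.00%.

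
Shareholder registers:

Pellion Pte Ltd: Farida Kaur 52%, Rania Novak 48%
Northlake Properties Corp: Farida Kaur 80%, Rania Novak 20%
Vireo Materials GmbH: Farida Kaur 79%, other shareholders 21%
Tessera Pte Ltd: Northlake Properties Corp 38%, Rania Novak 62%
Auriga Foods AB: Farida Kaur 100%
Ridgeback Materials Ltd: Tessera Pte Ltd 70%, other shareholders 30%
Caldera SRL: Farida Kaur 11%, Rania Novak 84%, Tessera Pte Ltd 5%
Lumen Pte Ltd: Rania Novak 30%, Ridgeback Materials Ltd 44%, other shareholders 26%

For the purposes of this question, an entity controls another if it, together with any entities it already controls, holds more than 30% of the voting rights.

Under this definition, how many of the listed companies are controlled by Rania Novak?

5

Rania holds 48% of Pellion, so Rania controls Pellion.
Rania holds 62% of Tessera, so Rania controls Tessera.
Tessera holds 70% of Ridgeback, so Rania controls Ridgeback.
Rania and Tessera together hold 84% + 5% = 89% of Caldera, so Rania controls Caldera.
Rania and Ridgeback together hold 30% + 44% = 74% of Lumen, so Rania controls Lumen.
No other company's threshold is met.
Rania controls 5 companies.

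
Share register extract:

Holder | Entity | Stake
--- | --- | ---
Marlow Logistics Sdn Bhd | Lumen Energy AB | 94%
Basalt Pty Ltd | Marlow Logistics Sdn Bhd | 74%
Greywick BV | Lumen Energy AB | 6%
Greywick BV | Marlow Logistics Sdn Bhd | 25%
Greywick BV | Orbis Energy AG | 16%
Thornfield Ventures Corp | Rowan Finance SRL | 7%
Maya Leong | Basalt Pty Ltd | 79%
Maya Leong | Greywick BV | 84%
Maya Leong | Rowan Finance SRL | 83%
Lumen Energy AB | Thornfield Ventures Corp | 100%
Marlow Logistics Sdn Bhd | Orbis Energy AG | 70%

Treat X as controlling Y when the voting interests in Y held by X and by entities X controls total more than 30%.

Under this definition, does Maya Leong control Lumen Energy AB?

Maya holds 84% of Greywick, so Maya controls Greywick.
Maya holds 79% of Basalt, so Maya controls Basalt.
Basalt and Greywick together hold 74% + 25% = 99% of Marlow, so Maya controls Marlow.
Marlow and Greywick together hold 94% + 6% = 100% of Lumen, so Maya controls Lumen.

Yes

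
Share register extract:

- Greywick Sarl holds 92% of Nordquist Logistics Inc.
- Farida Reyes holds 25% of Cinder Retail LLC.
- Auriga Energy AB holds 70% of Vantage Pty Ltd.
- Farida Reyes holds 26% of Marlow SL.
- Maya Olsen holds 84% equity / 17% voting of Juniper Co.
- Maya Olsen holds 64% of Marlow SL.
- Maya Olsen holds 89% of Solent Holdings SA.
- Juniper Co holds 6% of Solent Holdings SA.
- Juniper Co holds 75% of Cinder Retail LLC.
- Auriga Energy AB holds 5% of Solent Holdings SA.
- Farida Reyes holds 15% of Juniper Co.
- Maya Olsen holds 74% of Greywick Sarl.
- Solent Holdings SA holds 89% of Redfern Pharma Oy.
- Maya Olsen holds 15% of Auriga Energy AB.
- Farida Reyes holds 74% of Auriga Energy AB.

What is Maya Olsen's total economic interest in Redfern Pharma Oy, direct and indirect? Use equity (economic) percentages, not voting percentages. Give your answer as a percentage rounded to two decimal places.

Maya reaches Redfern along 3 paths.
Via Auriga → Solent: 15% × 5% × 89% = 0.6675%.
Via Solent: 89% × 89% = 79.21%.
Via Juniper → Solent: 84% × 6% × 89% = 4.4856%.
Total: 0.6675% + 79.21% + 4.4856% = 84.3631%.
Rounded: 84.36%.

84.36%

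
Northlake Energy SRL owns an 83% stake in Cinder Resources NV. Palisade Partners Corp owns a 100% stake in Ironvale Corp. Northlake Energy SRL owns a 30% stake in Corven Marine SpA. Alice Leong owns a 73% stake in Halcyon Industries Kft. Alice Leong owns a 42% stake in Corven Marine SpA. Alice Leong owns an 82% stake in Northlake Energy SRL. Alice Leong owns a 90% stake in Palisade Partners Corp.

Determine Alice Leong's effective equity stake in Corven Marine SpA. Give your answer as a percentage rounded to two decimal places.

Alice reaches Corven along 2 paths.
Via Northlake: 82% × 30% = 24.6%.
Direct stake: 42% = 42%.
Total: 24.6% + 42% = 66.6%.
Rounded: 66.60%.

66.60%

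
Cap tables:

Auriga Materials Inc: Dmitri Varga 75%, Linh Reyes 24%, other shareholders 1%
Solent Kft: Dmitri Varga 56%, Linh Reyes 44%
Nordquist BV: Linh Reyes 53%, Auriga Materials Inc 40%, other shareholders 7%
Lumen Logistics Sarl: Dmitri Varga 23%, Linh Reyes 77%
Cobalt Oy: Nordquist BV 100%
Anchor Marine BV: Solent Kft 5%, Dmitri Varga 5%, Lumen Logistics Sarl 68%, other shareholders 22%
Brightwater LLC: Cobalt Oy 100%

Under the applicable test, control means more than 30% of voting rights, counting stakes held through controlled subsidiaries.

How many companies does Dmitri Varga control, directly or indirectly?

Dmitri holds 75% of Auriga, so Dmitri controls Auriga.
Dmitri holds 56% of Solent, so Dmitri controls Solent.
Auriga holds 40% of Nordquist, so Dmitri controls Nordquist.
Nordquist holds 100% of Cobalt, so Dmitri controls Cobalt.
Cobalt holds 100% of Brightwater, so Dmitri controls Brightwater.
No other company's threshold is met.
Dmitri controls 5 companies.

5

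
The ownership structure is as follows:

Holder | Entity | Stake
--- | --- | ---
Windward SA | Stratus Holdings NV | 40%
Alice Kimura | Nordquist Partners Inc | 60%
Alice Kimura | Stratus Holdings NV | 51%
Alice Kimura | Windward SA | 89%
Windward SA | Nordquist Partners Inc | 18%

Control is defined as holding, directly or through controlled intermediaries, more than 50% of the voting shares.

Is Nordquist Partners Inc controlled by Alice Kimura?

Yes

Alice holds 89% of Windward, so Alice controls Windward.
Alice and Windward together hold 60% + 18% = 78% of Nordquist, so Alice controls Nordquist.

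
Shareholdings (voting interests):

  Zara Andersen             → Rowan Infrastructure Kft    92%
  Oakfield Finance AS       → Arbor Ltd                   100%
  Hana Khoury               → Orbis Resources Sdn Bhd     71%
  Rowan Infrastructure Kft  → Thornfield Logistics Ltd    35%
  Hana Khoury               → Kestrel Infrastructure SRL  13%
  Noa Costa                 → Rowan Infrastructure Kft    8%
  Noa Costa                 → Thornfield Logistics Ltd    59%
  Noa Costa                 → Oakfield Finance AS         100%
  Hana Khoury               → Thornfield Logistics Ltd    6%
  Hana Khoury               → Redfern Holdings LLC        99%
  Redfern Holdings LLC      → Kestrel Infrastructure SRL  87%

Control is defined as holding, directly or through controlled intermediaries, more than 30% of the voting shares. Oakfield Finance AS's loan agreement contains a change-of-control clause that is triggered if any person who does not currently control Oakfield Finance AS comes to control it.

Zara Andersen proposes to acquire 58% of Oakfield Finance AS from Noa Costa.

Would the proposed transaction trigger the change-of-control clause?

The purchase adds only to Zara's holdings (Noa's stake shrinks), so Zara is the only person who could newly come to control Oakfield.
Zara holds 92% of Rowan, so Zara controls Rowan.
Rowan holds 35% of Thornfield, so Zara controls Thornfield.
Neither Zara nor any entity Zara controls holds any voting interest in Oakfield.
So before the transaction, Zara does not control Oakfield.
After the purchase, Zara holds 58% of Oakfield directly, and Noa's stake falls to 42%.
Zara holds 58% of Oakfield, so Zara controls Oakfield.
Zara did not control Oakfield before and does after, so the clause is triggered.

Yes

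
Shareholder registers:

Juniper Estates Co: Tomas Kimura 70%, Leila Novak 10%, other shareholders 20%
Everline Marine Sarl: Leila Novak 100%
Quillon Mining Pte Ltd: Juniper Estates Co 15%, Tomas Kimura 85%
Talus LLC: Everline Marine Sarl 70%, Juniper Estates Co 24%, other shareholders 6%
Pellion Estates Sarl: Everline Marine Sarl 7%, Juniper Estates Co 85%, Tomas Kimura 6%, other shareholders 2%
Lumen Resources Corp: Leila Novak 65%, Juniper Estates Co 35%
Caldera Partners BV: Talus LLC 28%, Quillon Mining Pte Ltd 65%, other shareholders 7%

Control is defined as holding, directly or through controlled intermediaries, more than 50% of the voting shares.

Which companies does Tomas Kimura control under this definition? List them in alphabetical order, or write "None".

Tomas holds 70% of Juniper, so Tomas controls Juniper.
Juniper and Tomas together hold 15% + 85% = 100% of Quillon, so Tomas controls Quillon.
Juniper and Tomas together hold 85% + 6% = 91% of Pellion, so Tomas controls Pellion.
Quillon holds 65% of Caldera, so Tomas controls Caldera.
No other company's threshold is met.

Caldera Partners BV, Juniper Estates Co, Pellion Estates Sarl, Quillon Mining Pte Ltd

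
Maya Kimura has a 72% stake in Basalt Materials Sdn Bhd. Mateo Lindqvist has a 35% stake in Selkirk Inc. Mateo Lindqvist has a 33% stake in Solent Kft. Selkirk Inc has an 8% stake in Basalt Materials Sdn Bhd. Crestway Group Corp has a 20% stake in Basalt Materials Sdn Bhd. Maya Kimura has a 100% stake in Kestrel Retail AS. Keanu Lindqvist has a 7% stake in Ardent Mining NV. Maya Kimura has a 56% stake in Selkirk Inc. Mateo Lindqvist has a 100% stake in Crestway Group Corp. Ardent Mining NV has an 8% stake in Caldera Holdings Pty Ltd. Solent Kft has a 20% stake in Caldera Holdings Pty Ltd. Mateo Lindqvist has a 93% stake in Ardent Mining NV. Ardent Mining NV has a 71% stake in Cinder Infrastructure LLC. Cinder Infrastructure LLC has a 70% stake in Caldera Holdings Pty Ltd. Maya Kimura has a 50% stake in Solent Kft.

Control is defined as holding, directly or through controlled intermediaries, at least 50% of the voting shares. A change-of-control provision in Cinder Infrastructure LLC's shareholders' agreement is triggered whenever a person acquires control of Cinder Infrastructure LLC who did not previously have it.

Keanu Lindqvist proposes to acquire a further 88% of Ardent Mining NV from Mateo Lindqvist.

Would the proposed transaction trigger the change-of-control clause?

The purchase adds only to Keanu's holdings (Mateo's stake shrinks), so Keanu is the only person who could newly come to control Cinder.
Keanu's largest direct stake is 7% in Ardent, which does not meet the threshold, so Keanu controls no company.
Neither Keanu nor any entity Keanu controls holds any voting interest in Cinder.
So before the transaction, Keanu does not control Cinder.
After the purchase, Keanu's direct stake in Ardent rises to 7% + 88% = 95%, and Mateo's stake falls to 5%.
Keanu holds 95% of Ardent, so Keanu controls Ardent.
Ardent holds 71% of Cinder, so Keanu controls Cinder.
Keanu did not control Cinder before and does after, so the clause is triggered.

Yes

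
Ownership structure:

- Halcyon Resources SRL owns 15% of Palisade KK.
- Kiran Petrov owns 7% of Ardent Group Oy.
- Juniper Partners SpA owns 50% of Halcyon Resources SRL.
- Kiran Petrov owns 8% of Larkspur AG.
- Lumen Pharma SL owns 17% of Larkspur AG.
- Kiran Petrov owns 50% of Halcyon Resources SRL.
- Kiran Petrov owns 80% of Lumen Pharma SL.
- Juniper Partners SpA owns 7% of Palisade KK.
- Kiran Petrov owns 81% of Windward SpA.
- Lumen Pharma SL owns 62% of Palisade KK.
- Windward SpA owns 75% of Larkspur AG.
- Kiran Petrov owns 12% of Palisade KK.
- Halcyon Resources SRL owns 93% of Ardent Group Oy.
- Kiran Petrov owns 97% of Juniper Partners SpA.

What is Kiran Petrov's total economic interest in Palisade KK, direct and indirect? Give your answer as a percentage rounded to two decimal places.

83.17%

Kiran reaches Palisade along 5 paths.
Via Juniper → Halcyon: 97% × 50% × 15% = 7.275%.
Via Halcyon: 50% × 15% = 7.5%.
Direct stake: 12% = 12%.
Via Lumen: 80% × 62% = 49.6%.
Via Juniper: 97% × 7% = 6.79%.
Total: 7.275% + 7.5% + 12% + 49.6% + 6.79% = 83.165%.
Rounded: 83.17%.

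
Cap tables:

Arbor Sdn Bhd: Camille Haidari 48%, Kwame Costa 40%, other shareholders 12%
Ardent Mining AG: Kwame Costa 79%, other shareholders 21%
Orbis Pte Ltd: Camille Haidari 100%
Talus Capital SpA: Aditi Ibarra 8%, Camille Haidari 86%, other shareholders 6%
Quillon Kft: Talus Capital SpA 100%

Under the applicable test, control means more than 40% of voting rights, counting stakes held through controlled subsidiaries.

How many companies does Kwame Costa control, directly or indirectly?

Kwame holds 79% of Ardent, so Kwame controls Ardent.
No other company's threshold is met.
Kwame controls 1 company.

1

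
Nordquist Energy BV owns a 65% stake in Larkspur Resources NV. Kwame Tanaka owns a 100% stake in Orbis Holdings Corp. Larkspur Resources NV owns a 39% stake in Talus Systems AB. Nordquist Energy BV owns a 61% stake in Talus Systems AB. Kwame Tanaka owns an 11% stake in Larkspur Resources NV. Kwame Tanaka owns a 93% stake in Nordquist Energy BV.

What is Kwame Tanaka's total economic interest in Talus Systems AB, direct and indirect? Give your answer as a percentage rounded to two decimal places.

Kwame reaches Talus along 3 paths.
Via Nordquist: 93% × 61% = 56.73%.
Via Nordquist → Larkspur: 93% × 65% × 39% = 23.5755%.
Via Larkspur: 11% × 39% = 4.29%.
Total: 56.73% + 23.5755% + 4.29% = 84.5955%.
Rounded: 84.60%.

84.60%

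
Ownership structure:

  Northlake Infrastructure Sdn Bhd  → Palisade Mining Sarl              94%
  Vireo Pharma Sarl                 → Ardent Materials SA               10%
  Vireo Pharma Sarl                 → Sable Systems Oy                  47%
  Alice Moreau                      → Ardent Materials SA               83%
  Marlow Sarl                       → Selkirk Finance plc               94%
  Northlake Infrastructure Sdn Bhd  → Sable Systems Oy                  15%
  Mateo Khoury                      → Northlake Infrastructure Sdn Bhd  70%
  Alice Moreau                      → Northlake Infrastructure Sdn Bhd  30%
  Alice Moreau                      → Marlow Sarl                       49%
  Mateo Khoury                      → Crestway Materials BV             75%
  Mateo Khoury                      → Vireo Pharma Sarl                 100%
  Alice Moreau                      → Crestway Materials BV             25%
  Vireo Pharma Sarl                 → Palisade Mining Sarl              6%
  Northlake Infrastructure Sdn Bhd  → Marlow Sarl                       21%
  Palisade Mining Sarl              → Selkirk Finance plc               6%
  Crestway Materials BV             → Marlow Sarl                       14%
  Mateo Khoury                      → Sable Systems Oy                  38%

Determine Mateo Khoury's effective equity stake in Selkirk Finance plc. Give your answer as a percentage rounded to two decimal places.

28.00%

Mateo reaches Selkirk along 4 paths.
Via Crestway → Marlow: 75% × 14% × 94% = 9.87%.
Via Northlake → Marlow: 70% × 21% × 94% = 13.818%.
Via Vireo → Palisade: 100% × 6% × 6% = 0.36%.
Via Northlake → Palisade: 70% × 94% × 6% = 3.948%.
Total: 9.87% + 13.818% + 0.36% + 3.948% = 27.996%.
Rounded: 28.00%.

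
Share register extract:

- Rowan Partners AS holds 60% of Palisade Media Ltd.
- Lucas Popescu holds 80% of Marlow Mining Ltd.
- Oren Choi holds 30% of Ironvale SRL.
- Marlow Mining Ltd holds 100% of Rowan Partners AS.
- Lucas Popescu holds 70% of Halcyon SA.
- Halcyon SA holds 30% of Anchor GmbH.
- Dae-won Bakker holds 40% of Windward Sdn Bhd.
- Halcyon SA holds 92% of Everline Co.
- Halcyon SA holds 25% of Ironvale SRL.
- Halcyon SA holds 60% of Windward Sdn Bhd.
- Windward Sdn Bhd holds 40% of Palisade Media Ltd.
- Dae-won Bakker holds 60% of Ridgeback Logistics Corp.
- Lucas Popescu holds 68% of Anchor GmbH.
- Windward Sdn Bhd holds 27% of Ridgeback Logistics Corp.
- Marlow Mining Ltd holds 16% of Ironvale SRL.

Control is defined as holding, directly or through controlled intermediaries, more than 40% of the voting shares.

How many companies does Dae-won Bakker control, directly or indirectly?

1

Dae-won holds 60% of Ridgeback, so Dae-won controls Ridgeback.
No other company's threshold is met.
Dae-won controls 1 company.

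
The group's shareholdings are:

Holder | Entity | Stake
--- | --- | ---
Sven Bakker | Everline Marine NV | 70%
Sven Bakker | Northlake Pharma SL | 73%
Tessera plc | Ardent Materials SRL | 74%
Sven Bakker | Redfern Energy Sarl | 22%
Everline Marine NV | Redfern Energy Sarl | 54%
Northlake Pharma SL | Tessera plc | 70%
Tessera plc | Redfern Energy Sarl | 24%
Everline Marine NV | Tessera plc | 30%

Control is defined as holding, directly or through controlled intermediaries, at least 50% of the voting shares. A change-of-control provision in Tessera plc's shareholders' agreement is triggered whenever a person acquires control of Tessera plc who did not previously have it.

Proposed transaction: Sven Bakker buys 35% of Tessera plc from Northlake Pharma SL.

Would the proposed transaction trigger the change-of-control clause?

No

The purchase adds only to Sven's holdings (Northlake's stake shrinks), so Sven is the only person who could newly come to control Tessera.
Sven holds 73% of Northlake, so Sven controls Northlake.
Sven holds 70% of Everline, so Sven controls Everline.
Northlake and Everline together hold 70% + 30% = 100% of Tessera, so Sven controls Tessera.
So Sven already controls Tessera before the transaction.
After the purchase, Sven holds 35% of Tessera directly, and Northlake's stake falls to 35%.
Sven controlled Tessera already, so this is not a new person acquiring control; every other person's position is unchanged or reduced.
No new person acquires control, so the clause is not triggered.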